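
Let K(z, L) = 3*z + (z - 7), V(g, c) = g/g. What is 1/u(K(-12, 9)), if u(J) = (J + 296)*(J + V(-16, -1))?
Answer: -1/13014 ≈ -7.6840e-5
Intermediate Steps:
V(g, c) = 1
K(z, L) = -7 + 4*z (K(z, L) = 3*z + (-7 + z) = -7 + 4*z)
u(J) = (1 + J)*(296 + J) (u(J) = (J + 296)*(J + 1) = (296 + J)*(1 + J) = (1 + J)*(296 + J))
1/u(K(-12, 9)) = 1/(296 + (-7 + 4*(-12))**2 + 297*(-7 + 4*(-12))) = 1/(296 + (-7 - 48)**2 + 297*(-7 - 48)) = 1/(296 + (-55)**2 + 297*(-55)) = 1/(296 + 3025 - 16335) = 1/(-13014) = -1/13014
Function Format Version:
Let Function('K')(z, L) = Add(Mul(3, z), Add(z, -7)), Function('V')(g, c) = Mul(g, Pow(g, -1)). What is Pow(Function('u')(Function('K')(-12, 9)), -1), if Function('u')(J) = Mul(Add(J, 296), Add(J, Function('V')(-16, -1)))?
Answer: Rational(-1, 13014) ≈ -7.6840e-5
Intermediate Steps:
Function('V')(g, c) = 1
Function('K')(z, L) = Add(-7, Mul(4, z)) (Function('K')(z, L) = Add(Mul(3, z), Add(-7, z)) = Add(-7, Mul(4, z)))
Function('u')(J) = Mul(Add(1, J), Add(296, J)) (Function('u')(J) = Mul(Add(J, 296), Add(J, 1)) = Mul(Add(296, J), Add(1, J)) = Mul(Add(1, J), Add(296, J)))
Pow(Function('u')(Function('K')(-12, 9)), -1) = Pow(Add(296, Pow(Add(-7, Mul(4, -12)), 2), Mul(297, Add(-7, Mul(4, -12)))), -1) = Pow(Add(296, Pow(Add(-7, -48), 2), Mul(297, Add(-7, -48))), -1) = Pow(Add(296, Pow(-55, 2), Mul(297, -55)), -1) = Pow(Add(296, 3025, -16335), -1) = Pow(-13014, -1) = Rational(-1, 13014)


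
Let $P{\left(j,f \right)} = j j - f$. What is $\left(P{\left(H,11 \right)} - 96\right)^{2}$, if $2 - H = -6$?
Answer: $1849$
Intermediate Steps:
$H = 8$ ($H = 2 - -6 = 2 + 6 = 8$)
$P{\left(j,f \right)} = j^{2} - f$
$\left(P{\left(H,11 \right)} - 96\right)^{2} = \left(\left(8^{2} - 11\right) - 96\right)^{2} = \left(\left(64 - 11\right) - 96\right)^{2} = \left(53 - 96\right)^{2} = \left(-43\right)^{2} = 1849$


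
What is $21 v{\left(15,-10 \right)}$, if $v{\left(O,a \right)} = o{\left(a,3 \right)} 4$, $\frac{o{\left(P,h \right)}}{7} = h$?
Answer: $1764$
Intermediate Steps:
$o{\left(P,h \right)} = 7 h$
$v{\left(O,a \right)} = 84$ ($v{\left(O,a \right)} = 7 \cdot 3 \cdot 4 = 21 \cdot 4 = 84$)
$21 v{\left(15,-10 \right)} = 21 \cdot 84 = 1764$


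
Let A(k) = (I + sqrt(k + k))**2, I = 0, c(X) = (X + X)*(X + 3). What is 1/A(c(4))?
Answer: 1/112 ≈ 0.0089286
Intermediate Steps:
c(X) = 2*X*(3 + X) (c(X) = (2*X)*(3 + X) = 2*X*(3 + X))
A(k) = 2*k (A(k) = (0 + sqrt(k + k))**2 = (0 + sqrt(2*k))**2 = (0 + sqrt(2)*sqrt(k))**2 = (sqrt(2)*sqrt(k))**2 = 2*k)
1/A(c(4)) = 1/(2*(2*4*(3 + 4))) = 1/(2*(2*4*7)) = 1/(2*56) = 1/112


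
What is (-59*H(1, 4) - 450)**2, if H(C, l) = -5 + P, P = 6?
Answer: 259081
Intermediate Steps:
H(C, l) = 1 (H(C, l) = -5 + 6 = 1)
(-59*H(1, 4) - 450)**2 = (-59*1 - 450)**2 = (-59 - 450)**2 = (-509)**2 = 259081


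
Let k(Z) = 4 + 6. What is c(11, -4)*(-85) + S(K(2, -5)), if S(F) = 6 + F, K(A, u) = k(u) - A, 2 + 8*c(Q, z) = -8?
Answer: 481/4 ≈ 120.25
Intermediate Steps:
k(Z) = 10
c(Q, z) = -5/4 (c(Q, z) = -¼ + (⅛)*(-8) = -¼ - 1 = -5/4)
K(A, u) = 10 - A
c(11, -4)*(-85) + S(K(2, -5)) = -5/4*(-85) + (6 + (10 - 1*2)) = 425/4 + (6 + (10 - 2)) = 425/4 + (6 + 8) = 425/4 + 14 = 481/4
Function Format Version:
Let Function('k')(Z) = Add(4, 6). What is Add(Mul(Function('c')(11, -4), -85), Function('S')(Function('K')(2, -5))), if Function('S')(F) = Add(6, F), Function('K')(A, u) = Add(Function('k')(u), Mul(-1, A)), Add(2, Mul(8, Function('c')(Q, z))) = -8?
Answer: Rational(481, 4) ≈ 120.25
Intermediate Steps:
Function('k')(Z) = 10
Function('c')(Q, z) = Rational(-5, 4) (Function('c')(Q, z) = Add(Rational(-1, 4), Mul(Rational(1, 8), -8)) = Add(Rational(-1, 4), -1) = Rational(-5, 4))
Function('K')(A, u) = Add(10, Mul(-1, A))
Add(Mul(Function('c')(11, -4), -85), Function('S')(Function('K')(2, -5))) = Add(Mul(Rational(-5, 4), -85), Add(6, Add(10, Mul(-1, 2)))) = Add(Rational(425, 4), Add(6, Add(10, -2))) = Add(Rational(425, 4), Add(6, 8)) = Add(Rational(425, 4), 14) = Rational(481, 4)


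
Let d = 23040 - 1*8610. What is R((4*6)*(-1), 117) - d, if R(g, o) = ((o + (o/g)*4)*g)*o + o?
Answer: -288093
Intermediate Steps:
d = 14430 (d = 23040 - 8610 = 14430)
R(g, o) = o + g*o*(o + 4*o/g) (R(g, o) = ((o + 4*o/g)*g)*o + o = (g*(o + 4*o/g))*o + o = g*o*(o + 4*o/g) + o = o + g*o*(o + 4*o/g))
R((4*6)*(-1), 117) - d = 117*(1 + 4*117 + ((4*6)*(-1))*117) - 1*14430 = 117*(1 + 468 + (24*(-1))*117) - 14430 = 117*(1 + 468 - 24*117) - 14430 = 117*(1 + 468 - 2808) - 14430 = 117*(-2339) - 14430 = -273663 - 14430 = -288093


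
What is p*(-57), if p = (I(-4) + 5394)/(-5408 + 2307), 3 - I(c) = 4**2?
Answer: 306717/3101 ≈ 98.909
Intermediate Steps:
I(c) = -13 (I(c) = 3 - 1*4**2 = 3 - 1*16 = 3 - 16 = -13)
p = -5381/3101 (p = (-13 + 5394)/(-5408 + 2307) = 5381/(-3101) = 5381*(-1/3101) = -5381/3101 ≈ -1.7352)
p*(-57) = -5381/3101*(-57) = 306717/3101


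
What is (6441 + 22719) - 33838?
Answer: -4678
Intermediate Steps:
(6441 + 22719) - 33838 = 29160 - 33838 = -4678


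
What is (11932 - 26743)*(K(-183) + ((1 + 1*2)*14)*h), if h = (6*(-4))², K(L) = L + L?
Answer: -352886886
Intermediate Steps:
K(L) = 2*L
h = 576 (h = (-24)² = 576)
(11932 - 26743)*(K(-183) + ((1 + 1*2)*14)*h) = (11932 - 26743)*(2*(-183) + ((1 + 1*2)*14)*576) = -14811*(-366 + ((1 + 2)*14)*576) = -14811*(-366 + (3*14)*576) = -14811*(-366 + 42*576) = -14811*(-366 + 24192) = -14811*23826 = -352886886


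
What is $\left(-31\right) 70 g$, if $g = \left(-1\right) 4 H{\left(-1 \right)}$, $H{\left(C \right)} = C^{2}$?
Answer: $8680$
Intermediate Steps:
$g = -4$ ($g = \left(-1\right) 4 \left(-1\right)^{2} = \left(-4\right) 1 = -4$)
$\left(-31\right) 70 g = \left(-31\right) 70 \left(-4\right) = \left(-2170\right) \left(-4\right) = 8680$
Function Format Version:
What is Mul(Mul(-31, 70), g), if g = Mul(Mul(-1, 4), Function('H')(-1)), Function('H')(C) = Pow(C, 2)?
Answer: 8680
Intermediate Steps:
g = -4 (g = Mul(Mul(-1, 4), Pow(-1, 2)) = Mul(-4, 1) = -4)
Mul(Mul(-31, 70), g) = Mul(Mul(-31, 70), -4) = Mul(-2170, -4) = 8680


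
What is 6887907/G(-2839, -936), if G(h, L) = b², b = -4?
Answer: 6887907/16 ≈ 4.3049e+5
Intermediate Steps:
G(h, L) = 16 (G(h, L) = (-4)² = 16)
6887907/G(-2839, -936) = 6887907/16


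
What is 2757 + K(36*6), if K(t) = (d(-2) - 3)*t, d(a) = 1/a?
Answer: 2001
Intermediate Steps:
K(t) = -7*t/2 (K(t) = (1/(-2) - 3)*t = (-½ - 3)*t = -7*t/2)
2757 + K(36*6) = 2757 - 126*6 = 2757 - 7/2*216 = 2757 - 756 = 2001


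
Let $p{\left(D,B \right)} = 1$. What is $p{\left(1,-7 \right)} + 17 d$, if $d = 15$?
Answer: $256$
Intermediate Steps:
$p{\left(1,-7 \right)} + 17 d = 1 + 17 \cdot 15 = 1 + 255 = 256$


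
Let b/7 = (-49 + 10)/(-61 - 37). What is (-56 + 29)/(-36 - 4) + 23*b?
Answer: 18129/280 ≈ 64.746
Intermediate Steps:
b = 39/14 (b = 7*((-49 + 10)/(-61 - 37)) = 7*(-39/(-98)) = 7*(-39*(-1/98)) = 7*(39/98) = 39/14 ≈ 2.7857)
(-56 + 29)/(-36 - 4) + 23*b = (-56 + 29)/(-36 - 4) + 23*(39/14) = -27/(-40) + 897/14 = -27*(-1/40) + 897/14 = 27/40 + 897/14 = 18129/280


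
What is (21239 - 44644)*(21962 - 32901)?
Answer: 256027295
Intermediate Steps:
(21239 - 44644)*(21962 - 32901) = -23405*(-10939) = 256027295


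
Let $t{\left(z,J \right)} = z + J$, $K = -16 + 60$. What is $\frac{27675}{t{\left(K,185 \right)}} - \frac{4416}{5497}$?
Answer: $\frac{6570357}{54731} \approx 120.05$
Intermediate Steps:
$K = 44$
$t{\left(z,J \right)} = J + z$
$\frac{27675}{t{\left(K,185 \right)}} - \frac{4416}{5497} = \frac{27675}{185 + 44} - \frac{4416}{5497} = \frac{27675}{229} - \frac{192}{239} = \frac{6570357}{54731}$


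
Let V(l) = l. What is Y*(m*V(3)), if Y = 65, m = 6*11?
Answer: 12870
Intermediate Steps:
m = 66
Y*(m*V(3)) = 65*(66*3) = 65*198 = 12870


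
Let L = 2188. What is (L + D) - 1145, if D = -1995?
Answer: -952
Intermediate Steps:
(L + D) - 1145 = (2188 - 1995) - 1145 = 193 - 1145 = -952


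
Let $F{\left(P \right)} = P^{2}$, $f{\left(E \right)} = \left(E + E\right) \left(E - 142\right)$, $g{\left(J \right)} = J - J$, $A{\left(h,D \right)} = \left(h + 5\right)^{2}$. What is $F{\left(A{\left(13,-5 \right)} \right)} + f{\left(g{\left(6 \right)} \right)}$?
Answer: $104976$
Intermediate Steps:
$A{\left(h,D \right)} = \left(5 + h\right)^{2}$
$g{\left(J \right)} = 0$
$f{\left(E \right)} = 2 E \left(-142 + E\right)$
$F{\left(A{\left(13,-5 \right)} \right)} + f{\left(g{\left(6 \right)} \right)} = \left(\left(5 + 13\right)^{2}\right)^{2} + 2 \cdot 0 \left(-142 + 0\right) = \left(18^{2}\right)^{2} + 2 \cdot 0 \left(-142\right) = 324^{2} + 0 = 104976 + 0 = 104976$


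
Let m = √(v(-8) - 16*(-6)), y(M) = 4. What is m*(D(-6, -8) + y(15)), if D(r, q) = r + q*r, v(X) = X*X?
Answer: 184*√10 ≈ 581.86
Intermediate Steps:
v(X) = X²
m = 4*√10 (m = √((-8)² - 16*(-6)) = √(64 + 96) = √160 = 4*√10 ≈ 12.649)
m*(D(-6, -8) + y(15)) = (4*√10)*(-6*(1 - 8) + 4) = (4*√10)*(-6*(-7) + 4) = (4*√10)*(42 + 4) = (4*√10)*46 = 184*√10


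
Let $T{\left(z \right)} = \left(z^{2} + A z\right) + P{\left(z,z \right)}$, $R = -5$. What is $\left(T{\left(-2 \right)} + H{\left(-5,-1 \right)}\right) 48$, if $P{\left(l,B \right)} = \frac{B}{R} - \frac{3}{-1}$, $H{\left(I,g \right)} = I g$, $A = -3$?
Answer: $\frac{4416}{5} \approx 883.2$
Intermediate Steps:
$P{\left(l,B \right)} = 3 - \frac{B}{5}$ ($P{\left(l,B \right)} = \frac{B}{-5} - \frac{3}{-1} = B \left(- \frac{1}{5}\right) - -3 = - \frac{B}{5} + 3 = 3 - \frac{B}{5}$)
$T{\left(z \right)} = 3 + z^{2} - \frac{16 z}{5}$ ($T{\left(z \right)} = \left(z^{2} - 3 z\right) - \left(-3 + \frac{z}{5}\right) = 3 + z^{2} - \frac{16 z}{5}$)
$\left(T{\left(-2 \right)} + H{\left(-5,-1 \right)}\right) 48 = \left(\left(3 + \left(-2\right)^{2} - - \frac{32}{5}\right) - -5\right) 48 = \left(\left(3 + 4 + \frac{32}{5}\right) + 5\right) 48 = \left(\frac{67}{5} + 5\right) 48 = \frac{92}{5} \cdot 48 = \frac{4416}{5}$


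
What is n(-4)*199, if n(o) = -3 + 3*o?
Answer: -2985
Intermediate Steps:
n(-4)*199 = (-3 + 3*(-4))*199 = (-3 - 12)*199 = -15*199 = -2985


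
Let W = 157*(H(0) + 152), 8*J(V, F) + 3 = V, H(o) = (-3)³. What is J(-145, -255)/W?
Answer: -37/39250 ≈ -0.00094268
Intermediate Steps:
H(o) = -27
J(V, F) = -3/8 + V/8
W = 19625 (W = 157*(-27 + 152) = 157*125 = 19625)
J(-145, -255)/W = (-3/8 + (⅛)*(-145))/19625 = (-3/8 - 145/8)*(1/19625) = -37/2*1/19625 = -37/39250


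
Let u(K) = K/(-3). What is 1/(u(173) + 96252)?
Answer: 3/288583 ≈ 1.0396e-5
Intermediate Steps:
u(K) = -K/3 (u(K) = K*(-1/3) = -K/3)
1/(u(173) + 96252) = 1/(-1/3*173 + 96252) = 1/(-173/3 + 96252) = 1/(288583/3) = 3/288583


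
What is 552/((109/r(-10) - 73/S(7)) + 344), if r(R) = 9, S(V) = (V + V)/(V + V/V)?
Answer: 34776/19807 ≈ 1.7557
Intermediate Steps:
S(V) = 2*V/(1 + V) (S(V) = (2*V)/(V + 1) = (2*V)/(1 + V) = 2*V/(1 + V))
552/((109/r(-10) - 73/S(7)) + 344) = 552/((109/9 - 73/(2*7/(1 + 7))) + 344) = 552/((109*(⅑) - 73/(2*7/8)) + 344) = 552/((109/9 - 73/(2*7*(⅛))) + 344) = 552/((109/9 - 73/7/4) + 344) = 552/((109/9 - 73*4/7) + 344) = 552/((109/9 - 292/7) + 344) = 552/(-1865/63 + 344) = 552/(19807/63) = 552*(63/19807) = 34776/19807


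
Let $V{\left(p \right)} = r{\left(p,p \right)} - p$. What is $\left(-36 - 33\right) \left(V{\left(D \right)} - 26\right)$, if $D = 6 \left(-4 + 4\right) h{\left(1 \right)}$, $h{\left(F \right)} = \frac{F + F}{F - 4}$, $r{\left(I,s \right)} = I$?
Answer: $1794$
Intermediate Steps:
$h{\left(F \right)} = \frac{2 F}{-4 + F}$
$D = 0$ ($D = 6 \left(-4 + 4\right) 2 \cdot 1 \frac{1}{-4 + 1} = 6 \cdot 0 \cdot 2 \cdot 1 \frac{1}{-3} = 6 \cdot 0 \cdot 2 \cdot 1 \left(- \frac{1}{3}\right) = 6 \cdot 0 \left(- \frac{2}{3}\right) = 6 \cdot 0 = 0$)
$V{\left(p \right)} = 0$ ($V{\left(p \right)} = p - p = 0$)
$\left(-36 - 33\right) \left(V{\left(D \right)} - 26\right) = \left(-36 - 33\right) \left(0 - 26\right) = \left(-69\right) \left(-26\right) = 1794$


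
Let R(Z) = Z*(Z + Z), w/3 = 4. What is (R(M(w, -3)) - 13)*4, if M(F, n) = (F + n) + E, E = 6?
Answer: 1748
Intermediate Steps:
w = 12 (w = 3*4 = 12)
M(F, n) = 6 + F + n (M(F, n) = (F + n) + 6 = 6 + F + n)
R(Z) = 2*Z² (R(Z) = Z*(2*Z) = 2*Z²)
(R(M(w, -3)) - 13)*4 = (2*(6 + 12 - 3)² - 13)*4 = (2*15² - 13)*4 = (2*225 - 13)*4 = (450 - 13)*4 = 437*4 = 1748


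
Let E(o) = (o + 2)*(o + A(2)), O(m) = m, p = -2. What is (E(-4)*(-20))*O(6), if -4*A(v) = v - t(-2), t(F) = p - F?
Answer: -1080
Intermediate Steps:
t(F) = -2 - F
A(v) = -v/4 (A(v) = -(v - (-2 - 1*(-2)))/4 = -(v - (-2 + 2))/4 = -(v - 1*0)/4 = -(v + 0)/4 = -v/4)
E(o) = (2 + o)*(-½ + o) (E(o) = (o + 2)*(o - ¼*2) = (2 + o)*(o - ½) = (2 + o)*(-½ + o))
(E(-4)*(-20))*O(6) = ((-1 + (-4)² + (3/2)*(-4))*(-20))*6 = ((-1 + 16 - 6)*(-20))*6 = (9*(-20))*6 = -180*6 = -1080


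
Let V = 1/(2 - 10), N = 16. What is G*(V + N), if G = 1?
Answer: 127/8 ≈ 15.875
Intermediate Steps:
V = -⅛ (V = 1/(-8) = -⅛ ≈ -0.12500)
G*(V + N) = 1*(-⅛ + 16) = 1*(127/8) = 127/8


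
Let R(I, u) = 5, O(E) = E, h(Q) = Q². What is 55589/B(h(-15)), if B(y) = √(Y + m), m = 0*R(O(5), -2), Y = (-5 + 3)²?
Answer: 55589/2 ≈ 27795.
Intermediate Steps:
Y = 4 (Y = (-2)² = 4)
m = 0 (m = 0*5 = 0)
B(y) = 2 (B(y) = √(4 + 0) = √4 = 2)
55589/B(h(-15)) = 55589/2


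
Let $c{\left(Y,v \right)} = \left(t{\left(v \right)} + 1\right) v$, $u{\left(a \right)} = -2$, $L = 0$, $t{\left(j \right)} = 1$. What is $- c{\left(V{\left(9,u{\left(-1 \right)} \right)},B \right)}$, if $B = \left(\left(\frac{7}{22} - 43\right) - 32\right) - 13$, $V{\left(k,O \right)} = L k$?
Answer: $\frac{1929}{11} \approx 175.36$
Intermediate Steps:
$V{\left(k,O \right)} = 0$ ($V{\left(k,O \right)} = 0 k = 0$)
$B = - \frac{1929}{22}$ ($B = \left(\left(7 \cdot \frac{1}{22} - 43\right) - 32\right) - 13 = \left(\left(\frac{7}{22} - 43\right) - 32\right) - 13 = \left(- \frac{939}{22} - 32\right) - 13 = - \frac{1643}{22} - 13 = - \frac{1929}{22} \approx -87.682$)
$c{\left(Y,v \right)} = 2 v$ ($c{\left(Y,v \right)} = \left(1 + 1\right) v = 2 v$)
$- c{\left(V{\left(9,u{\left(-1 \right)} \right)},B \right)} = - \frac{2 \left(-1929\right)}{22} = \left(-1\right) \left(- \frac{1929}{11}\right) = \frac{1929}{11}$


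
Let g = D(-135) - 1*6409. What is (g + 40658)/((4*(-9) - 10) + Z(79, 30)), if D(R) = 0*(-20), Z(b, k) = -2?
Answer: -34249/48 ≈ -713.52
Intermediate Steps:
D(R) = 0
g = -6409 (g = 0 - 1*6409 = 0 - 6409 = -6409)
(g + 40658)/((4*(-9) - 10) + Z(79, 30)) = (-6409 + 40658)/((4*(-9) - 10) - 2) = 34249/((-36 - 10) - 2) = 34249/(-46 - 2) = 34249/(-48) = 34249*(-1/48) = -34249/48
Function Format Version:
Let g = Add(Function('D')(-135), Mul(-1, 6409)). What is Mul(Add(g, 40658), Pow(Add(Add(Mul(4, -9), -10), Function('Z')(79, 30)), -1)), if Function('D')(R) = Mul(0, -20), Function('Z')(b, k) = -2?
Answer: Rational(-34249, 48) ≈ -713.52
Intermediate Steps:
Function('D')(R) = 0
g = -6409 (g = Add(0, Mul(-1, 6409)) = Add(0, -6409) = -6409)
Mul(Add(g, 40658), Pow(Add(Add(Mul(4, -9), -10), Function('Z')(79, 30)), -1)) = Mul(Add(-6409, 40658), Pow(Add(Add(Mul(4, -9), -10), -2), -1)) = Mul(34249, Pow(Add(Add(-36, -10), -2), -1)) = Mul(34249, Pow(Add(-46, -2), -1)) = Mul(34249, Pow(-48, -1)) = Mul(34249, Rational(-1, 48)) = Rational(-34249, 48)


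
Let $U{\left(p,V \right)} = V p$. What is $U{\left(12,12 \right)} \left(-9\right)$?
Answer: $-1296$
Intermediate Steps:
$U{\left(12,12 \right)} \left(-9\right) = 12 \cdot 12 \left(-9\right) = 144 \left(-9\right) = -1296$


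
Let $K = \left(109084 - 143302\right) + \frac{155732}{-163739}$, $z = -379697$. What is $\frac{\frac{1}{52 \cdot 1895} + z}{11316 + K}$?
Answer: $\frac{6126350745795081}{369535475787400} \approx 16.579$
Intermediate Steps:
$K = - \frac{5602976834}{163739}$ ($K = -34218 + 155732 \left(- \frac{1}{163739}\right) = -34218 - \frac{155732}{163739} = - \frac{5602976834}{163739} \approx -34219.0$)
$\frac{\frac{1}{52 \cdot 1895} + z}{11316 + K} = \frac{\frac{1}{52 \cdot 1895} - 379697}{11316 - \frac{5602976834}{163739}} = \frac{\frac{1}{98540} - 379697}{- \frac{3750106310}{163739}} = \left(\frac{1}{98540} - 379697\right) \left(- \frac{163739}{3750106310}\right) = \left(- \frac{37415342379}{98540}\right) \left(- \frac{163739}{3750106310}\right) = \frac{6126350745795081}{369535475787400}$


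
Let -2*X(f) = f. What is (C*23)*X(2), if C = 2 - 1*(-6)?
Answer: -184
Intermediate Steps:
X(f) = -f/2
C = 8 (C = 2 + 6 = 8)
(C*23)*X(2) = (8*23)*(-½*2) = 184*(-1) = -184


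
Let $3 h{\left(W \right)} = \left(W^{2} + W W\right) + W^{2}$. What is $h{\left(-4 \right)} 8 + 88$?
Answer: $216$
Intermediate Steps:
$h{\left(W \right)} = W^{2}$ ($h{\left(W \right)} = \frac{\left(W^{2} + W W\right) + W^{2}}{3} = \frac{\left(W^{2} + W^{2}\right) + W^{2}}{3} = \frac{2 W^{2} + W^{2}}{3} = \frac{3 W^{2}}{3} = W^{2}$)
$h{\left(-4 \right)} 8 + 88 = \left(-4\right)^{2} \cdot 8 + 88 = 16 \cdot 8 + 88 = 128 + 88 = 216$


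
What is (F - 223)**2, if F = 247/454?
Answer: 10199990025/206116 ≈ 49487.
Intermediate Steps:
F = 247/454 (F = 247*(1/454) = 247/454 ≈ 0.54405)
(F - 223)**2 = (247/454 - 223)**2 = (-100995/454)**2 = 10199990025/206116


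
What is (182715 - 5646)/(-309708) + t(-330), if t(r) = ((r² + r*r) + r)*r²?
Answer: 2444884814928977/103236 ≈ 2.3682e+10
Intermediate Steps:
t(r) = r²*(r + 2*r²) (t(r) = ((r² + r²) + r)*r² = (2*r² + r)*r² = (r + 2*r²)*r² = r²*(r + 2*r²))
(182715 - 5646)/(-309708) + t(-330) = (182715 - 5646)/(-309708) + (-330)³*(1 + 2*(-330)) = 177069*(-1/309708) - 35937000*(1 - 660) = -59023/103236 - 35937000*(-659) = -59023/103236 + 23682483000 = 2444884814928977/103236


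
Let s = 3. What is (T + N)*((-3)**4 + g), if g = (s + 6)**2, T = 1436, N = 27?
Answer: 237006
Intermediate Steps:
g = 81 (g = (3 + 6)**2 = 9**2 = 81)
(T + N)*((-3)**4 + g) = (1436 + 27)*((-3)**4 + 81) = 1463*(81 + 81) = 1463*162 = 237006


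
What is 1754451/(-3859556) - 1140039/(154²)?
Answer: -555206615325/11441653762 ≈ -48.525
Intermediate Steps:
1754451/(-3859556) - 1140039/(154²) = 1754451*(-1/3859556) - 1140039/23716 = -1754451/3859556 - 1140039*1/23716 = -1754451/3859556 - 1140039/23716 = -555206615325/11441653762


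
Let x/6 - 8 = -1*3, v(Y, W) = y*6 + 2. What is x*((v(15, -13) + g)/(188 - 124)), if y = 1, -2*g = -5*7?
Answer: 765/64 ≈ 11.953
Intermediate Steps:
g = 35/2 (g = -(-5)*7/2 = -½*(-35) = 35/2 ≈ 17.500)
v(Y, W) = 8 (v(Y, W) = 1*6 + 2 = 6 + 2 = 8)
x = 30 (x = 48 + 6*(-1*3) = 48 + 6*(-3) = 48 - 18 = 30)
x*((v(15, -13) + g)/(188 - 124)) = 30*((8 + 35/2)/(188 - 124)) = 30*((51/2)/64) = 30*((51/2)*(1/64)) = 30*(51/128) = 765/64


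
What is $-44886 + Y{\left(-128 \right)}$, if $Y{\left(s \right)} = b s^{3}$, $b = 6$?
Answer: $-12627798$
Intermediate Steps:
$Y{\left(s \right)} = 6 s^{3}$
$-44886 + Y{\left(-128 \right)} = -44886 + 6 \left(-128\right)^{3} = -44886 + 6 \left(-2097152\right) = -44886 - 12582912 = -12627798$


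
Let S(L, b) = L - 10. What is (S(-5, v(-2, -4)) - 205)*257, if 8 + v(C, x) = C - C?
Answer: -56540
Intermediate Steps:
v(C, x) = -8 (v(C, x) = -8 + (C - C) = -8 + 0 = -8)
S(L, b) = -10 + L
(S(-5, v(-2, -4)) - 205)*257 = ((-10 - 5) - 205)*257 = (-15 - 205)*257 = -220*257 = -56540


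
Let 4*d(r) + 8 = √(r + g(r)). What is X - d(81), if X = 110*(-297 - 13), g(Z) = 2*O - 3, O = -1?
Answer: -34098 - √19/2 ≈ -34100.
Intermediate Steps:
g(Z) = -5 (g(Z) = 2*(-1) - 3 = -2 - 3 = -5)
X = -34100 (X = 110*(-310) = -34100)
d(r) = -2 + √(-5 + r)/4 (d(r) = -2 + √(r - 5)/4 = -2 + √(-5 + r)/4)
X - d(81) = -34100 - (-2 + √(-5 + 81)/4) = -34100 - (-2 + √76/4) = -34100 - (-2 + (2*√19)/4) = -34100 - (-2 + √19/2) = -34100 + (2 - √19/2) = -34098 - √19/2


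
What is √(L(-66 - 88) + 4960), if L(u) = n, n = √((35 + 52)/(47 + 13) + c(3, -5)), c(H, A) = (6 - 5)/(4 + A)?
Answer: √(496000 + 30*√5)/10 ≈ 70.432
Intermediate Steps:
c(H, A) = 1/(4 + A)
n = 3*√5/10 (n = √((35 + 52)/(47 + 13) + 1/(4 - 5)) = √(87/60 + 1/(-1)) = √(87*(1/60) - 1) = √(29/20 - 1) = √(9/20) = 3*√5/10 ≈ 0.67082)
L(u) = 3*√5/10
√(L(-66 - 88) + 4960) = √(3*√5/10 + 4960) = √(4960 + 3*√5/10)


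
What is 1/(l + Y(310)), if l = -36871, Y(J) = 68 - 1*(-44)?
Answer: -1/36759 ≈ -2.7204e-5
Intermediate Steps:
Y(J) = 112 (Y(J) = 68 + 44 = 112)
1/(l + Y(310)) = 1/(-36871 + 112) = 1/(-36759) = -1/36759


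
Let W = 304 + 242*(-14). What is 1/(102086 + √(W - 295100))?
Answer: 51043/5210924790 - I*√74546/5210924790 ≈ 9.7954e-6 - 5.2396e-8*I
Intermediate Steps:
W = -3084 (W = 304 - 3388 = -3084)
1/(102086 + √(W - 295100)) = 1/(102086 + √(-3084 - 295100)) = 1/(102086 + √(-298184)) = 1/(102086 + 2*I*√74546)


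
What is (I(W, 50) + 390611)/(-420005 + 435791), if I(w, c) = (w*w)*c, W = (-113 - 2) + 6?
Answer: 984661/15786 ≈ 62.376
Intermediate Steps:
W = -109 (W = -115 + 6 = -109)
I(w, c) = c*w² (I(w, c) = w²*c = c*w²)
(I(W, 50) + 390611)/(-420005 + 435791) = (50*(-109)² + 390611)/(-420005 + 435791) = (50*11881 + 390611)/15786 = (594050 + 390611)*(1/15786) = 984661*(1/15786) = 984661/15786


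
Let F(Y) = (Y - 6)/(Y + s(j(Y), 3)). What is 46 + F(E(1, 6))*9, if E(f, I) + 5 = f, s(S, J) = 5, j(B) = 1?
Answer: -44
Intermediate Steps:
E(f, I) = -5 + f
F(Y) = (-6 + Y)/(5 + Y) (F(Y) = (Y - 6)/(Y + 5) = (-6 + Y)/(5 + Y))
46 + F(E(1, 6))*9 = 46 + ((-6 + (-5 + 1))/(5 + (-5 + 1)))*9 = 46 + ((-6 - 4)/(5 - 4))*9 = 46 + (-10/1)*9 = 46 + (1*(-10))*9 = 46 - 10*9 = 46 - 90 = -44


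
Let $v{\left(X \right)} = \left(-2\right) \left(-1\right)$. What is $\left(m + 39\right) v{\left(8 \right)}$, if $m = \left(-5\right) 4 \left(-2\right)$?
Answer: $158$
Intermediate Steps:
$m = 40$ ($m = \left(-20\right) \left(-2\right) = 40$)
$v{\left(X \right)} = 2$
$\left(m + 39\right) v{\left(8 \right)} = \left(40 + 39\right) 2 = 79 \cdot 2 = 158$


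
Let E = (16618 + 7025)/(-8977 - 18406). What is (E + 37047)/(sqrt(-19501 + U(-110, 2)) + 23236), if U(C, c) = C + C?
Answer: 11176575032/7010403979 - 17797094*I*sqrt(19721)/259384947223 ≈ 1.5943 - 0.0096354*I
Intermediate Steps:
E = -23643/27383 (E = 23643/(-27383) = 23643*(-1/27383) = -23643/27383 ≈ -0.86342)
U(C, c) = 2*C
(E + 37047)/(sqrt(-19501 + U(-110, 2)) + 23236) = (-23643/27383 + 37047)/(sqrt(-19501 + 2*(-110)) + 23236) = 1014434358/(27383*(sqrt(-19501 - 220) + 23236)) = 1014434358/(27383*(sqrt(-19721) + 23236)) = 1014434358/(27383*(I*sqrt(19721) + 23236)) = 1014434358/(27383*(23236 + I*sqrt(19721)))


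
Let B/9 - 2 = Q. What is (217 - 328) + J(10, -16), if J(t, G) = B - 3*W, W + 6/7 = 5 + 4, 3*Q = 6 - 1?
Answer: -717/7 ≈ -102.43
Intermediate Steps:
Q = 5/3 (Q = (6 - 1)/3 = (1/3)*5 = 5/3 ≈ 1.6667)
B = 33 (B = 18 + 9*(5/3) = 18 + 15 = 33)
W = 57/7 (W = -6/7 + (5 + 4) = -6/7 + 9 = 57/7 ≈ 8.1429)
J(t, G) = 60/7 (J(t, G) = 33 - 3*57/7 = 33 - 171/7 = 60/7)
(217 - 328) + J(10, -16) = (217 - 328) + 60/7 = -111 + 60/7 = -717/7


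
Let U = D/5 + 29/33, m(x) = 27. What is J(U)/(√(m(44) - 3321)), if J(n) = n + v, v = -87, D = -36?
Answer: 7699*I*√366/90585 ≈ 1.626*I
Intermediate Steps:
U = -1043/165 (U = -36/5 + 29/33 = -1043/165 ≈ -6.3212)
J(n) = -87 + n (J(n) = n - 87 = -87 + n)
J(U)/(√(m(44) - 3321)) = (-87 - 1043/165)/(√(27 - 3321)) = -15398*(-I*√366/1098)/165 = -(-7699)*I*√366/90585 = 7699*I*√366/90585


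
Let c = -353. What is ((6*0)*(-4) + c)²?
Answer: 124609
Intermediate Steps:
((6*0)*(-4) + c)² = ((6*0)*(-4) - 353)² = (0*(-4) - 353)² = (0 - 353)² = (-353)² = 124609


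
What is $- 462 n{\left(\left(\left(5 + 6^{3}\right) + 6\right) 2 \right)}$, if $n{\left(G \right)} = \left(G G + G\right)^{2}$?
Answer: $-19714078183800$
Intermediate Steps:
$n{\left(G \right)} = \left(G + G^{2}\right)^{2}$ ($n{\left(G \right)} = \left(G^{2} + G\right)^{2} = \left(G + G^{2}\right)^{2}$)
$- 462 n{\left(\left(\left(5 + 6^{3}\right) + 6\right) 2 \right)} = - 462 \left(\left(\left(5 + 6^{3}\right) + 6\right) 2\right)^{2} \left(1 + \left(\left(5 + 6^{3}\right) + 6\right) 2\right)^{2} = - 462 \left(\left(\left(5 + 216\right) + 6\right) 2\right)^{2} \left(1 + \left(\left(5 + 216\right) + 6\right) 2\right)^{2} = - 462 \left(\left(221 + 6\right) 2\right)^{2} \left(1 + \left(221 + 6\right) 2\right)^{2} = - 462 \left(227 \cdot 2\right)^{2} \left(1 + 227 \cdot 2\right)^{2} = - 462 \cdot 454^{2} \left(1 + 454\right)^{2} = - 462 \cdot 206116 \cdot 455^{2} = - 462 \cdot 206116 \cdot 207025 = \left(-462\right) 42671164900 = -19714078183800$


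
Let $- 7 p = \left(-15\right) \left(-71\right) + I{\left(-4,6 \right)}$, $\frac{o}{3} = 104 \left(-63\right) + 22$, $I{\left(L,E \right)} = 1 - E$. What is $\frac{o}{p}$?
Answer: $\frac{13713}{106} \approx 129.37$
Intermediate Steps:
$o = -19590$ ($o = 3 \left(104 \left(-63\right) + 22\right) = 3 \left(-6552 + 22\right) = 3 \left(-6530\right) = -19590$)
$p = - \frac{1060}{7}$ ($p = - \frac{\left(-15\right) \left(-71\right) + \left(1 - 6\right)}{7} = - \frac{1065 + \left(1 - 6\right)}{7} = - \frac{1065 - 5}{7} = \left(- \frac{1}{7}\right) 1060 = - \frac{1060}{7} \approx -151.43$)
$\frac{o}{p} = - \frac{19590}{- \frac{1060}{7}} = \left(-19590\right) \left(- \frac{7}{1060}\right) = \frac{13713}{106}$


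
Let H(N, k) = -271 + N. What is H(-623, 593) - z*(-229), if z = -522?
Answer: -120432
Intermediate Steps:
H(-623, 593) - z*(-229) = (-271 - 623) - (-522)*(-229) = -894 - 1*119538 = -894 - 119538 = -120432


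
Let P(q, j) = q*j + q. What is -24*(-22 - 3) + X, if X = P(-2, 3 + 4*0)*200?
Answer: -1000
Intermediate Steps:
P(q, j) = q + j*q (P(q, j) = j*q + q = q + j*q)
X = -1600 (X = -2*(1 + (3 + 4*0))*200 = -2*(1 + (3 + 0))*200 = -2*(1 + 3)*200 = -2*4*200 = -8*200 = -1600)
-24*(-22 - 3) + X = -24*(-22 - 3) - 1600 = -24*(-25) - 1600 = 600 - 1600 = -1000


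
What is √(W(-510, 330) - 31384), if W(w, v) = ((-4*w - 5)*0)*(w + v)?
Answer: 2*I*√7846 ≈ 177.16*I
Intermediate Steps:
W(w, v) = 0 (W(w, v) = ((-5 - 4*w)*0)*(v + w) = 0*(v + w) = 0)
√(W(-510, 330) - 31384) = √(0 - 31384) = √(-31384) = 2*I*√7846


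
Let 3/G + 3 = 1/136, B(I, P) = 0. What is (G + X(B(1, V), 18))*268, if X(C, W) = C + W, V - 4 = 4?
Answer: 1854024/407 ≈ 4555.3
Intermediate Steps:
V = 8 (V = 4 + 4 = 8)
G = -408/407 (G = 3/(-3 + 1/136) = 3/(-407/136) = 3*(-136/407) = -408/407 ≈ -1.0025)
(G + X(B(1, V), 18))*268 = (-408/407 + (0 + 18))*268 = (-408/407 + 18)*268 = (6918/407)*268 = 1854024/407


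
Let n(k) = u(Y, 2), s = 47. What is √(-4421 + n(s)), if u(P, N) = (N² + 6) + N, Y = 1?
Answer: I*√4409 ≈ 66.4*I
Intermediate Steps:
u(P, N) = 6 + N + N² (u(P, N) = (6 + N²) + N = 6 + N + N²)
n(k) = 12 (n(k) = 6 + 2 + 2² = 6 + 2 + 4 = 12)
√(-4421 + n(s)) = √(-4421 + 12) = √(-4409) = I*√4409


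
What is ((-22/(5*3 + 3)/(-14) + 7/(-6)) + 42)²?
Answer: 6646084/3969 ≈ 1674.5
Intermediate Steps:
((-22/(5*3 + 3)/(-14) + 7/(-6)) + 42)² = ((-22/(15 + 3)*(-1/14) + 7*(-⅙)) + 42)² = ((-22/18*(-1/14) - 7/6) + 42)² = ((-22*1/18*(-1/14) - 7/6) + 42)² = ((-11/9*(-1/14) - 7/6) + 42)² = ((11/126 - 7/6) + 42)² = (-68/63 + 42)² = (2578/63)² = 6646084/3969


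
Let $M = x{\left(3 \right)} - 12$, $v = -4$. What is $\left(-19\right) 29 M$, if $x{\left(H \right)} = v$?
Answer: $8816$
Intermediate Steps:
$x{\left(H \right)} = -4$
$M = -16$ ($M = -4 - 12 = -16$)
$\left(-19\right) 29 M = \left(-19\right) 29 \left(-16\right) = \left(-551\right) \left(-16\right) = 8816$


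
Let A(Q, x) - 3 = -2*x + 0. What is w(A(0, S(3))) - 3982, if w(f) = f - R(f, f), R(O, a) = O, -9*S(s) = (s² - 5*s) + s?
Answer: -3982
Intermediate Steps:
S(s) = -s²/9 + 4*s/9 (S(s) = -((s² - 5*s) + s)/9 = -(s² - 4*s)/9 = -s²/9 + 4*s/9)
A(Q, x) = 3 - 2*x (A(Q, x) = 3 + (-2*x + 0) = 3 - 2*x)
w(f) = 0 (w(f) = f - f = 0)
w(A(0, S(3))) - 3982 = 0 - 3982 = -3982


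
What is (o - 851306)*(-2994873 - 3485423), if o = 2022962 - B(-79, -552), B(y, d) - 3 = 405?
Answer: -7590033729408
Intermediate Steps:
B(y, d) = 408 (B(y, d) = 3 + 405 = 408)
o = 2022554 (o = 2022962 - 1*408 = 2022962 - 408 = 2022554)
(o - 851306)*(-2994873 - 3485423) = (2022554 - 851306)*(-2994873 - 3485423) = 1171248*(-6480296) = -7590033729408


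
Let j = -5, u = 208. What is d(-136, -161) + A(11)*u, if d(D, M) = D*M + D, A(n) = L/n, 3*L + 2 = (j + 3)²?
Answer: 718496/33 ≈ 21773.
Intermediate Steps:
L = ⅔ (L = -⅔ + (-5 + 3)²/3 = -⅔ + (⅓)*(-2)² = -⅔ + (⅓)*4 = -⅔ + 4/3 = ⅔ ≈ 0.66667)
A(n) = 2/(3*n)
d(D, M) = D + D*M
d(-136, -161) + A(11)*u = -136*(1 - 161) + ((⅔)/11)*208 = -136*(-160) + ((⅔)*(1/11))*208 = 21760 + (2/33)*208 = 21760 + 416/33 = 718496/33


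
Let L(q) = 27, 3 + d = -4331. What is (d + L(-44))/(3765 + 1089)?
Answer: -4307/4854 ≈ -0.88731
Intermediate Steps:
d = -4334 (d = -3 - 4331 = -4334)
(d + L(-44))/(3765 + 1089) = (-4334 + 27)/(3765 + 1089) = -4307/4854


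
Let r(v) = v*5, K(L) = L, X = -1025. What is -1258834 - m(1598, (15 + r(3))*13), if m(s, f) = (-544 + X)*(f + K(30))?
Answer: -599854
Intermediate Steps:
r(v) = 5*v
m(s, f) = -47070 - 1569*f (m(s, f) = (-544 - 1025)*(f + 30) = -1569*(30 + f) = -47070 - 1569*f)
-1258834 - m(1598, (15 + r(3))*13) = -1258834 - (-47070 - 1569*(15 + 5*3)*13) = -1258834 - (-47070 - 1569*(15 + 15)*13) = -1258834 - (-47070 - 47070*13) = -1258834 - (-47070 - 1569*390) = -1258834 - (-47070 - 611910) = -1258834 - 1*(-658980) = -1258834 + 658980 = -599854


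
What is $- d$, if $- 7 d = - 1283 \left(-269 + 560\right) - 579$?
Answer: $- \frac{373932}{7} \approx -53419.0$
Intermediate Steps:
$d = \frac{373932}{7}$ ($d = - \frac{- 1283 \left(-269 + 560\right) - 579}{7} = - \frac{\left(-1283\right) 291 - 579}{7} = - \frac{-373353 - 579}{7} = \left(- \frac{1}{7}\right) \left(-373932\right) = \frac{373932}{7} \approx 53419.0$)
$- d = \left(-1\right) \frac{373932}{7} = - \frac{373932}{7}$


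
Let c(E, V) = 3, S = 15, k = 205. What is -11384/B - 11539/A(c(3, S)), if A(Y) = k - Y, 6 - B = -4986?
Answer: -3743891/63024 ≈ -59.404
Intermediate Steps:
B = 4992 (B = 6 - 1*(-4986) = 6 + 4986 = 4992)
A(Y) = 205 - Y
-11384/B - 11539/A(c(3, S)) = -11384/4992 - 11539/(205 - 1*3) = -11384*1/4992 - 11539/(205 - 3) = -1423/624 - 11539/202 = -3743891/63024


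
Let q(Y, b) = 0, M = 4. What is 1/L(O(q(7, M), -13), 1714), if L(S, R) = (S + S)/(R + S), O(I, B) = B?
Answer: -1701/26 ≈ -65.423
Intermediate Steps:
L(S, R) = 2*S/(R + S) (L(S, R) = (2*S)/(R + S) = 2*S/(R + S))
1/L(O(q(7, M), -13), 1714) = 1/(2*(-13)/(1714 - 13)) = 1/(2*(-13)/1701) = 1/(2*(-13)*(1/1701)) = 1/(-26/1701) = -1701/26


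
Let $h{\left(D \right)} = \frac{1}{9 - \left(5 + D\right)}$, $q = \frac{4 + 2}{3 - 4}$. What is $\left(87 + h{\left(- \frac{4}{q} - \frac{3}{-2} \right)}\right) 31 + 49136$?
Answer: $\frac{570349}{11} \approx 51850.0$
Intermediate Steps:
$q = -6$ ($q = \frac{6}{-1} = 6 \left(-1\right) = -6$)
$h{\left(D \right)} = \frac{1}{4 - D}$
$\left(87 + h{\left(- \frac{4}{q} - \frac{3}{-2} \right)}\right) 31 + 49136 = \left(87 - \frac{1}{-4 - \left(- \frac{3}{2} - \frac{2}{3}\right)}\right) 31 + 49136 = \left(87 - \frac{1}{-4 - - \frac{13}{6}}\right) 31 + 49136 = \left(87 - \frac{1}{-4 + \left(\frac{2}{3} + \frac{3}{2}\right)}\right) 31 + 49136 = \left(87 - \frac{1}{-4 + \frac{13}{6}}\right) 31 + 49136 = \left(87 - \frac{1}{- \frac{11}{6}}\right) 31 + 49136 = \left(87 - - \frac{6}{11}\right) 31 + 49136 = \left(87 + \frac{6}{11}\right) 31 + 49136 = \frac{963}{11} \cdot 31 + 49136 = \frac{29853}{11} + 49136 = \frac{570349}{11}$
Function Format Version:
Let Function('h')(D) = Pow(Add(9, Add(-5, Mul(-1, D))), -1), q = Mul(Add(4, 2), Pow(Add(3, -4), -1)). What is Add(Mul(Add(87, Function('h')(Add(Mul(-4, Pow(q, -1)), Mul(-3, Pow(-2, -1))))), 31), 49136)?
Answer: Rational(570349, 11) ≈ 51850.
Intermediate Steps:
q = -6 (q = Mul(6, Pow(-1, -1)) = Mul(6, -1) = -6)
Function('h')(D) = Pow(Add(4, Mul(-1, D)), -1)
Add(Mul(Add(87, Function('h')(Add(Mul(-4, Pow(q, -1)), Mul(-3, Pow(-2, -1))))), 31), 49136) = Add(Mul(Add(87, Mul(-1, Pow(Add(-4, Add(Mul(-4, Pow(-6, -1)), Mul(-3, Pow(-2, -1)))), -1))), 31), 49136) = Add(Mul(Add(87, Mul(-1, Pow(Add(-4, Add(Mul(-4, Rational(-1, 6)), Mul(-3, Rational(-1, 2)))), -1))), 31), 49136) = Add(Mul(Add(87, Mul(-1, Pow(Add(-4, Add(Rational(2, 3), Rational(3, 2))), -1))), 31), 49136) = Add(Mul(Add(87, Mul(-1, Pow(Add(-4, Rational(13, 6)), -1))), 31), 49136) = Add(Mul(Add(87, Mul(-1, Pow(Rational(-11, 6), -1))), 31), 49136) = Add(Mul(Add(87, Mul(-1, Rational(-6, 11))), 31), 49136) = Add(Mul(Add(87, Rational(6, 11)), 31), 49136) = Add(Mul(Rational(963, 11), 31), 49136) = Add(Rational(29853, 11), 49136) = Rational(570349, 11)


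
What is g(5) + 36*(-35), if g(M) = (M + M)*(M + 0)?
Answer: -1210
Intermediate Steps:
g(M) = 2*M² (g(M) = (2*M)*M = 2*M²)
g(5) + 36*(-35) = 2*5² + 36*(-35) = 2*25 - 1260 = 50 - 1260 = -1210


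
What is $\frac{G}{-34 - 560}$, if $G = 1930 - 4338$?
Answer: $\frac{1204}{297} \approx 4.0539$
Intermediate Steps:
$G = -2408$
$\frac{G}{-34 - 560} = - \frac{2408}{-34 - 560} = - \frac{2408}{-594} = \left(-2408\right) \left(- \frac{1}{594}\right) = \frac{1204}{297}$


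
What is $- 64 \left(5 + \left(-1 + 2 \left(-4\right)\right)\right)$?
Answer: $256$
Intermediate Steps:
$- 64 \left(5 + \left(-1 + 2 \left(-4\right)\right)\right) = - 64 \left(5 - 9\right) = \left(-64\right) \left(-4\right) = 256$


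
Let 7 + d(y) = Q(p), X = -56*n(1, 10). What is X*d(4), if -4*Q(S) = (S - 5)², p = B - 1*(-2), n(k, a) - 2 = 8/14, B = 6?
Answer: 1332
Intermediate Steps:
n(k, a) = 18/7 (n(k, a) = 2 + 8/14 = 2 + 8*(1/14) = 2 + 4/7 = 18/7)
p = 8 (p = 6 - 1*(-2) = 6 + 2 = 8)
X = -144 (X = -56*18/7 = -144)
Q(S) = -(-5 + S)²/4 (Q(S) = -(S - 5)²/4 = -(-5 + S)²/4)
d(y) = -37/4 (d(y) = -7 - (-5 + 8)²/4 = -7 - ¼*3² = -7 - ¼*9 = -7 - 9/4 = -37/4)
X*d(4) = -144*(-37/4) = 1332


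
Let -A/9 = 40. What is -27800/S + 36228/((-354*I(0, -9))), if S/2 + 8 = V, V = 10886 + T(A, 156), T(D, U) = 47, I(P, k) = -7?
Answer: 2408978/180481 ≈ 13.348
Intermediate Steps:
A = -360 (A = -9*40 = -360)
V = 10933 (V = 10886 + 47 = 10933)
S = 21850 (S = -16 + 2*10933 = -16 + 21866 = 21850)
-27800/S + 36228/((-354*I(0, -9))) = -27800/21850 + 36228/((-354*(-7))) = -27800*1/21850 + 36228/2478 = -556/437 + 36228*(1/2478) = -556/437 + 6038/413 = 2408978/180481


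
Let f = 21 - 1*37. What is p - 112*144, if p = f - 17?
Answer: -16161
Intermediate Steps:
f = -16 (f = 21 - 37 = -16)
p = -33 (p = -16 - 17 = -33)
p - 112*144 = -33 - 112*144 = -33 - 16128 = -16161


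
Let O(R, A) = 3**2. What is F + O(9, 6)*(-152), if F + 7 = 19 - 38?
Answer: -1394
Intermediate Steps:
O(R, A) = 9
F = -26 (F = -7 + (19 - 38) = -7 - 19 = -26)
F + O(9, 6)*(-152) = -26 + 9*(-152) = -26 - 1368 = -1394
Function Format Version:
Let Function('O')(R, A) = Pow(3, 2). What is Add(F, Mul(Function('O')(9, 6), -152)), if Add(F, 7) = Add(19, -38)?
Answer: -1394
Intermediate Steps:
Function('O')(R, A) = 9
F = -26 (F = Add(-7, Add(19, -38)) = Add(-7, -19) = -26)
Add(F, Mul(Function('O')(9, 6), -152)) = Add(-26, Mul(9, -152)) = Add(-26, -1368) = -1394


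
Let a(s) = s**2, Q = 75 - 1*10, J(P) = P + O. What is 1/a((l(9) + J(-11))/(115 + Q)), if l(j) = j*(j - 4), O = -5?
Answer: 32400/841 ≈ 38.526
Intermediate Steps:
J(P) = -5 + P (J(P) = P - 5 = -5 + P)
Q = 65 (Q = 75 - 10 = 65)
l(j) = j*(-4 + j)
1/a((l(9) + J(-11))/(115 + Q)) = 1/(((9*(-4 + 9) + (-5 - 11))/(115 + 65))**2) = 1/(((9*5 - 16)/180)**2) = 1/(((45 - 16)*(1/180))**2) = 1/((29*(1/180))**2) = 1/((29/180)**2) = 1/(841/32400) = 32400/841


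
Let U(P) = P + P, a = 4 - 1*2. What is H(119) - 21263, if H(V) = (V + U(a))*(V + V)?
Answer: 8011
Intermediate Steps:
a = 2 (a = 4 - 2 = 2)
U(P) = 2*P
H(V) = 2*V*(4 + V) (H(V) = (V + 2*2)*(V + V) = (V + 4)*(2*V) = (4 + V)*(2*V) = 2*V*(4 + V))
H(119) - 21263 = 2*119*(4 + 119) - 21263 = 2*119*123 - 21263 = 29274 - 21263 = 8011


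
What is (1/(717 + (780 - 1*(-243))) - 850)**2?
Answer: 2187438042001/3027600 ≈ 7.2250e+5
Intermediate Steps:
(1/(717 + (780 - 1*(-243))) - 850)**2 = (1/(717 + (780 + 243)) - 850)**2 = (1/(717 + 1023) - 850)**2 = (1/1740 - 850)**2 = (-1478999/1740)**2 = 2187438042001/3027600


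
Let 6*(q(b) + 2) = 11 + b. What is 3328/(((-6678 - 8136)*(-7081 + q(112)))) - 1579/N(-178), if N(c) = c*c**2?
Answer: 183970193281/590052708279000 ≈ 0.00031179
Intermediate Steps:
q(b) = -1/6 + b/6 (q(b) = -2 + (11 + b)/6 = -2 + (11/6 + b/6) = -1/6 + b/6)
N(c) = c**3
3328/(((-6678 - 8136)*(-7081 + q(112)))) - 1579/N(-178) = 3328/(((-6678 - 8136)*(-7081 + (-1/6 + (1/6)*112)))) - 1579/((-178)**3) = 3328/((-14814*(-7081 + (-1/6 + 56/3)))) - 1579/(-5639752) = 3328/((-14814*(-7081 + 37/2))) - 1579*(-1/5639752) = 3328/((-14814*(-14125/2))) + 1579/5639752 = 3328/104623875 + 1579/5639752 = 183970193281/590052708279000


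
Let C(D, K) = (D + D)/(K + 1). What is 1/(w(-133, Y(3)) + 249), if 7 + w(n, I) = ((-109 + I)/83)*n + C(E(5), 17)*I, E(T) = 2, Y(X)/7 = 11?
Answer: 747/231860 ≈ 0.0032218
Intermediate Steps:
Y(X) = 77 (Y(X) = 7*11 = 77)
C(D, K) = 2*D/(1 + K) (C(D, K) = (2*D)/(1 + K) = 2*D/(1 + K))
w(n, I) = -7 + 2*I/9 + n*(-109/83 + I/83) (w(n, I) = -7 + (((-109 + I)/83)*n + (2*2/(1 + 17))*I) = -7 + (((-109 + I)*(1/83))*n + (2*2/18)*I) = -7 + ((-109/83 + I/83)*n + (2*2*(1/18))*I) = -7 + (n*(-109/83 + I/83) + 2*I/9) = -7 + (2*I/9 + n*(-109/83 + I/83)) = -7 + 2*I/9 + n*(-109/83 + I/83))
1/(w(-133, Y(3)) + 249) = 1/((-7 - 109/83*(-133) + (2/9)*77 + (1/83)*77*(-133)) + 249) = 1/((-7 + 14497/83 + 154/9 - 10241/83) + 249) = 1/(45857/747 + 249) = 1/(231860/747) = 747/231860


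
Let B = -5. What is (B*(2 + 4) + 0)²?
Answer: 900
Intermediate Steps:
(B*(2 + 4) + 0)² = (-5*(2 + 4) + 0)² = (-5*6 + 0)² = (-30 + 0)² = (-30)² = 900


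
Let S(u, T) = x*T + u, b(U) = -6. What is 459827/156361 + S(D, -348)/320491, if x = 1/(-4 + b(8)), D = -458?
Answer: 736521215409/250561466255 ≈ 2.9395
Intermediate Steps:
x = -⅒ (x = 1/(-4 - 6) = 1/(-10) = -⅒ ≈ -0.10000)
S(u, T) = u - T/10 (S(u, T) = -T/10 + u = u - T/10)
459827/156361 + S(D, -348)/320491 = 459827/156361 + (-458 - ⅒*(-348))/320491 = 459827*(1/156361) + (-458 + 174/5)*(1/320491) = 459827/156361 - 2116/5*1/320491 = 459827/156361 - 2116/1602455 = 736521215409/250561466255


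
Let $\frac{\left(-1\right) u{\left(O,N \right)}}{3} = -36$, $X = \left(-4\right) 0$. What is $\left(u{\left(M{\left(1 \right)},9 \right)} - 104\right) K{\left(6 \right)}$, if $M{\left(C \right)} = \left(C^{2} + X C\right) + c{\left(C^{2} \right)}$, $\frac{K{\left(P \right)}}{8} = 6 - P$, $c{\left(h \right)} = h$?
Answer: $0$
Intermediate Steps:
$K{\left(P \right)} = 48 - 8 P$ ($K{\left(P \right)} = 8 \left(6 - P\right) = 48 - 8 P$)
$X = 0$
$M{\left(C \right)} = 2 C^{2}$ ($M{\left(C \right)} = \left(C^{2} + 0 C\right) + C^{2} = \left(C^{2} + 0\right) + C^{2} = C^{2} + C^{2} = 2 C^{2}$)
$u{\left(O,N \right)} = 108$ ($u{\left(O,N \right)} = \left(-3\right) \left(-36\right) = 108$)
$\left(u{\left(M{\left(1 \right)},9 \right)} - 104\right) K{\left(6 \right)} = \left(108 - 104\right) \left(48 - 48\right) = 4 \left(48 - 48\right) = 4 \cdot 0 = 0$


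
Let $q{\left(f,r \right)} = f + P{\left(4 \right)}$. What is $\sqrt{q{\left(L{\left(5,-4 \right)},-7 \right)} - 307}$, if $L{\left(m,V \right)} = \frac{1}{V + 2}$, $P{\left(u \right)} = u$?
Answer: $\frac{i \sqrt{1214}}{2} \approx 17.421 i$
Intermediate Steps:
$L{\left(m,V \right)} = \frac{1}{2 + V}$
$q{\left(f,r \right)} = 4 + f$ ($q{\left(f,r \right)} = f + 4 = 4 + f$)
$\sqrt{q{\left(L{\left(5,-4 \right)},-7 \right)} - 307} = \sqrt{\left(4 + \frac{1}{2 - 4}\right) - 307} = \sqrt{\left(4 + \frac{1}{-2}\right) - 307} = \sqrt{\left(4 - \frac{1}{2}\right) - 307} = \sqrt{\frac{7}{2} - 307} = \sqrt{- \frac{607}{2}} = \frac{i \sqrt{1214}}{2}$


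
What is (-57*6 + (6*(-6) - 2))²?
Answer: 144400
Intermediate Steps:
(-57*6 + (6*(-6) - 2))² = (-342 + (-36 - 2))² = (-342 - 38)² = (-380)² = 144400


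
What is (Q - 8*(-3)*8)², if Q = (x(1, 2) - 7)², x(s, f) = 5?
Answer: 38416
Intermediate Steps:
Q = 4 (Q = (5 - 7)² = (-2)² = 4)
(Q - 8*(-3)*8)² = (4 - 8*(-3)*8)² = (4 - (-24)*8)² = (4 - 1*(-192))² = (4 + 192)² = 196² = 38416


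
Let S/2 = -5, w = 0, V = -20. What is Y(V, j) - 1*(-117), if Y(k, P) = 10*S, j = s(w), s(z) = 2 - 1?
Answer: 17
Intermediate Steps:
S = -10 (S = 2*(-5) = -10)
s(z) = 1
j = 1
Y(k, P) = -100 (Y(k, P) = 10*(-10) = -100)
Y(V, j) - 1*(-117) = -100 - 1*(-117) = -100 + 117 = 17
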